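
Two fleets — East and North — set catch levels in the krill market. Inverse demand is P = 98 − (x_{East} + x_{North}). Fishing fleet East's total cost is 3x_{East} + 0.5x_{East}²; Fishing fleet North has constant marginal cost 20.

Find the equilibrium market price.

Fishing fleet East's profit: π = x_{East}(98 − (x_{East} + x_{North})) − 3x_{East} − 0.5x_{East}².
∂π/∂x_{East} = 95 − 3x_{East} − x_{North} = 0, so x_{East} = 95/3 − (1/3)x_{North}.
For North: ∂π/∂x_{North} = 78 − 2x_{North} − x_{East} = 0 ⇒ x_{North} = 39 − 0.5x_{East}.
Substituting the second reaction function into the first: x_{East} = 95/3 − (1/3)(39 − 0.5x_{East}), which gives (5/6)x_{East} = 56/3 ⇒ x_{East} = 22.4.
Then x_{North} = 39 − 0.5·22.4 = 27.8.
Equilibrium price: P = 98 − 50.2 = 47.8.

47.8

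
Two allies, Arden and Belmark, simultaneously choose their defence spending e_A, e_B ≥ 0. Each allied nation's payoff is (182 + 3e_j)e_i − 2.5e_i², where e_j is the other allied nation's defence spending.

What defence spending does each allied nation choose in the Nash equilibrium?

91

Arden's payoff is (182 + 3e_B)e_A − 2.5e_A².
∂π/∂e_A = 182 + 3e_B − 5e_A = 0, so e_A = 36.4 + 0.6e_B.
Setting e_A = e_B in the reaction function: e_A = 36.4 + 0.6e_A, so e_A = 36.4 / 0.4 = 91.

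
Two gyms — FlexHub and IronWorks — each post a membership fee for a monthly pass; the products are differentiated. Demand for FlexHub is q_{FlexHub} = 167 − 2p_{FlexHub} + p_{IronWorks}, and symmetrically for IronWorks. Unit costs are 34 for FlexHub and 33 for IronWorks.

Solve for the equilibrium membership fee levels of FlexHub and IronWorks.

FlexHub's profit: π = (p_{FlexHub} − 34)(167 − 2p_{FlexHub} + p_{IronWorks}).
∂π/∂p_{FlexHub} = 235 − 4p_{FlexHub} + p_{IronWorks} = 0 ⇒ p_{FlexHub} = 58.75 + 0.25p_{IronWorks}.
Similarly p_{IronWorks} = 58.25 + 0.25p_{FlexHub}.
Substituting the second reaction function into the first: p_{FlexHub} = 58.75 + 0.25(58.25 + 0.25p_{FlexHub}), which gives 0.9375p_{FlexHub} = 73.3125 ⇒ p_{FlexHub} = 78.2.
Then p_{IronWorks} = 58.25 + 0.25·78.2 = 77.8.

78.2, 77.8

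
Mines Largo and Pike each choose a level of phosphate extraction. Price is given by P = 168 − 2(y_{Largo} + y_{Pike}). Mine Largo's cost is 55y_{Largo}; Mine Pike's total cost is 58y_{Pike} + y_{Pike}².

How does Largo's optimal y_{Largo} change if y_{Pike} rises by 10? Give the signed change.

-5

Mine Largo's profit: π = y_{Largo}(168 − 2(y_{Largo} + y_{Pike})) − 55y_{Largo}.
∂π/∂y_{Largo} = 113 − 4y_{Largo} − 2y_{Pike} = 0, so y_{Largo} = 28.25 − 0.5y_{Pike}.
The reaction-function slope is −0.5, so a 10-unit rise in y_{Pike} moves y_{Largo} by −0.5 × 10 = −5. Largo's best response falls — the actions are strategic substitutes.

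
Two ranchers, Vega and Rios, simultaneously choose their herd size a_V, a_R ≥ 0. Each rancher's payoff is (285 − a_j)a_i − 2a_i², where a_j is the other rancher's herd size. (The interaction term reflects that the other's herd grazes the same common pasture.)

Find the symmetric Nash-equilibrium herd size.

Vega's payoff is (285 − a_R)a_V − 2a_V².
∂π/∂a_V = 285 − a_R − 4a_V = 0, so a_V = 71.25 − 0.25a_R.
By symmetry a_R = a_V; substituting into the reaction function, 1.25a_V = 71.25 and a_V = 57.

57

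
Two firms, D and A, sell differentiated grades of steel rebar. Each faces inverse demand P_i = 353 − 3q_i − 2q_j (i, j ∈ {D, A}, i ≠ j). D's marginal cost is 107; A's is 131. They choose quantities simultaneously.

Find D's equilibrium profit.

3120.1875

Firm D's profit: π = q_D(353 − 3q_D − 2q_A) − 107q_D.
∂π/∂q_D = 246 − 6q_D − 2q_A = 0 ⇒ q_D = 41 − (1/3)q_A.
Similarly q_A = 37 − (1/3)q_D.
Substituting the second reaction function into the first: q_D = 41 − (1/3)(37 − (1/3)q_D), which gives (8/9)q_D = 86/3 ⇒ q_D = 32.25.
Then q_A = 37 − (1/3)·32.25 = 26.25.
P_D = 353 − 3·32.25 − 2·26.25 = 203.75.
Profit = (203.75 − 107)·32.25 = 3120.1875.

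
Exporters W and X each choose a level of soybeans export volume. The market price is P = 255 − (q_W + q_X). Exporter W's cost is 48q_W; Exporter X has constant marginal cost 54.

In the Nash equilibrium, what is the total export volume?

136

Exporter W's profit: π = q_W(255 − (q_W + q_X)) − 48q_W.
∂π/∂q_W = 207 − 2q_W − q_X = 0, so q_W = 103.5 − 0.5q_X.
By the same steps for X: q_X = 100.5 − 0.5q_W.
Solving the two reaction functions simultaneously: (1 − (−0.5)(−0.5))q_W = 103.5 − 0.5·100.5, so 0.75q_W = 53.25 and q_W = 71.
Then q_X = 100.5 − 0.5·71 = 65.
Total export volume: 71 + 65 = 136.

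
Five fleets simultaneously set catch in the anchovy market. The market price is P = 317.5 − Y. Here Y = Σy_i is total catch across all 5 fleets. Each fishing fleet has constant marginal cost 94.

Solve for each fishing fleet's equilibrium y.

37.25

A representative fishing fleet's profit is π_i = y_i(317.5 − Y) − 94y_i, with Y = y_i + Σ_{j≠i} y_j.
First-order condition: 223.5 − 2y_i − Σ_{j≠i} y_j = 0.
Imposing symmetry (y_j = y for all j) turns Σ_{j≠i} y_j into 4y, so 223.5 = 6y and y = 37.25.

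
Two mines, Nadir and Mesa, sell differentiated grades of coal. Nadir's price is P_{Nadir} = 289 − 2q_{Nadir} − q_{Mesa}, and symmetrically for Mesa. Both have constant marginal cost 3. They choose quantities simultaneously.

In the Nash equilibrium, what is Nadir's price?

117.4

Mine Nadir's profit: π = q_{Nadir}(289 − 2q_{Nadir} − q_{Mesa}) − 3q_{Nadir}.
∂π/∂q_{Nadir} = 286 − 4q_{Nadir} − q_{Mesa} = 0 ⇒ q_{Nadir} = 71.5 − 0.25q_{Mesa}.
The game is symmetric, so in equilibrium q_{Mesa} = q_{Nadir}: the reaction function gives 1.25q_{Nadir} = 71.5, hence q_{Nadir} = 57.2.
P_{Nadir} = 289 − 2·57.2 − 57.2 = 117.4.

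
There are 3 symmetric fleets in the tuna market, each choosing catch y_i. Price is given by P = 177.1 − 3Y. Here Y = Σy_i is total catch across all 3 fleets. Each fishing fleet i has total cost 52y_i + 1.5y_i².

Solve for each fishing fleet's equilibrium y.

A representative fishing fleet's profit is π_i = y_i(177.1 − 3Y) − 52y_i − 1.5y_i², with Y = y_i + Σ_{j≠i} y_j.
First-order condition: 125.1 − 9y_i − 3Σ_{j≠i} y_j = 0.
With identical fishing fleets, set every y_j = y: then 125.1 − 9y − 6y = 0, i.e. y = 125.1/15 = 8.34.

8.34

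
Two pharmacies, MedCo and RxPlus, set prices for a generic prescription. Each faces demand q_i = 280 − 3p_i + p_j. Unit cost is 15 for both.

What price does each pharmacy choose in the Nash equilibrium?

65

MedCo's profit: π = (p_{MedCo} − 15)(280 − 3p_{MedCo} + p_{RxPlus}).
∂π/∂p_{MedCo} = 325 − 6p_{MedCo} + p_{RxPlus} = 0 ⇒ p_{MedCo} = 325/6 + (1/6)p_{RxPlus}.
The game is symmetric, so in equilibrium p_{RxPlus} = p_{MedCo}: the reaction function gives (5/6)p_{MedCo} = 325/6, hence p_{MedCo} = 65.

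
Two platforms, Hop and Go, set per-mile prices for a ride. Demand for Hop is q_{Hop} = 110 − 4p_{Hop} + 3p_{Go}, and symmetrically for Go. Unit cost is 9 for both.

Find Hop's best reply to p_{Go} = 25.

27.625

Hop's profit: π = (p_{Hop} − 9)(110 − 4p_{Hop} + 3p_{Go}).
∂π/∂p_{Hop} = 146 − 8p_{Hop} + 3p_{Go} = 0 ⇒ p_{Hop} = 18.25 + 0.375p_{Go}.
At p_{Go} = 25: p_{Hop} = 18.25 + 0.375·25 = 27.625.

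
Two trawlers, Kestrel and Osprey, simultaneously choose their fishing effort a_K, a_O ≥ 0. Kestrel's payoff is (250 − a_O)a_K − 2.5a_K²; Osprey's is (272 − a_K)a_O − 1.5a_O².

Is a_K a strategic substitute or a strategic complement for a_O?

strategic substitutes

Expanding Kestrel's payoff: 250a_K − a_Oa_K − 2.5a_K².
∂π/∂a_K = 250 − a_O − 5a_K = 0, so a_K = 50 − 0.2a_O.
The best-response slope da_K/da_O = −0.2 < 0: the reaction function is downward-sloping, so the choices are strategic substitutes.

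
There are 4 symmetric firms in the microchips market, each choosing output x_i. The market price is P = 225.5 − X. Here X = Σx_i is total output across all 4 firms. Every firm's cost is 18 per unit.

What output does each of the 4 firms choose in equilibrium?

41.5

A representative firm's profit is π_i = x_i(225.5 − X) − 18x_i, with X = x_i + Σ_{j≠i} x_j.
First-order condition: 207.5 − 2x_i − Σ_{j≠i} x_j = 0.
Imposing symmetry (x_j = x for all j) turns Σ_{j≠i} x_j into 3x, so 207.5 = 5x and x = 41.5.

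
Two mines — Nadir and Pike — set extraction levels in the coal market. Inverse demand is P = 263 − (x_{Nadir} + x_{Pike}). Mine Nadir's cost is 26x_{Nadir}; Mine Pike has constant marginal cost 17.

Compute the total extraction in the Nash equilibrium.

Mine Nadir's profit: π = x_{Nadir}(263 − (x_{Nadir} + x_{Pike})) − 26x_{Nadir}.
∂π/∂x_{Nadir} = 237 − 2x_{Nadir} − x_{Pike} = 0, so x_{Nadir} = 118.5 − 0.5x_{Pike}.
By the same steps for Pike: x_{Pike} = 123 − 0.5x_{Nadir}.
Plugging x_{Pike} into Nadir's best response: x_{Nadir} = 118.5 − 0.5(123 − 0.5x_{Nadir}) ⇒ 0.75x_{Nadir} = 57, so x_{Nadir} = 76.
Then x_{Pike} = 123 − 0.5·76 = 85.
Total extraction: 76 + 85 = 161.

161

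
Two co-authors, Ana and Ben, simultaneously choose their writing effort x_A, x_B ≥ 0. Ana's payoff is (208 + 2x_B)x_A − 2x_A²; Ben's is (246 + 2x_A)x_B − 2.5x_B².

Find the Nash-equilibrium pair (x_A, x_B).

Expanding Ana's payoff: 208x_A + 2x_Bx_A − 2x_A².
∂π/∂x_A = 208 + 2x_B − 4x_A = 0, so x_A = 52 + 0.5x_B.
Likewise for Ben: x_B = 49.2 + 0.4x_A.
Solving the two reaction functions simultaneously: (1 − (0.5)(0.4))x_A = 52 + 0.5·49.2, so 0.8x_A = 76.6 and x_A = 95.75.
Then x_B = 49.2 + 0.4·95.75 = 87.5.

95.75, 87.5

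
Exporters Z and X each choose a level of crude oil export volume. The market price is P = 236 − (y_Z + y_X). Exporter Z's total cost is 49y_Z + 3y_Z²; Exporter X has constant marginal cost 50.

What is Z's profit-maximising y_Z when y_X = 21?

20.75

Exporter Z's profit: π = y_Z(236 − (y_Z + y_X)) − 49y_Z − 3y_Z².
∂π/∂y_Z = 187 − 8y_Z − y_X = 0, so y_Z = 23.375 − 0.125y_X.
At y_X = 21: y_Z = 23.375 − 0.125·21 = 20.75.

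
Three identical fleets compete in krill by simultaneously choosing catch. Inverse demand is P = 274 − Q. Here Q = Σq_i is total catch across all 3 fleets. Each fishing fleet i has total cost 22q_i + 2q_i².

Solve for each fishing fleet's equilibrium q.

A representative fishing fleet's profit is π_i = q_i(274 − Q) − 22q_i − 2q_i², with Q = q_i + Σ_{j≠i} q_j.
First-order condition: 252 − 6q_i − Σ_{j≠i} q_j = 0.
With identical fishing fleets, set every q_j = q: then 252 − 6q − 2q = 0, i.e. q = 252/8 = 31.5.

31.5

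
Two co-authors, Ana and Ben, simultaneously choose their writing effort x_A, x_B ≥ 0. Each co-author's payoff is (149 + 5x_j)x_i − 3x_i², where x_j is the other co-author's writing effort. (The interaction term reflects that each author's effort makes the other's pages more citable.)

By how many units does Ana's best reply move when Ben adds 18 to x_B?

Ana's payoff is (149 + 5x_B)x_A − 3x_A².
∂π/∂x_A = 149 + 5x_B − 6x_A = 0, so x_A = 149/6 + (5/6)x_B.
The reaction-function slope is 5/6, so an 18-unit rise in x_B moves x_A by 5/6 × 18 = 15. Ana's best response rises — the actions are strategic complements.

15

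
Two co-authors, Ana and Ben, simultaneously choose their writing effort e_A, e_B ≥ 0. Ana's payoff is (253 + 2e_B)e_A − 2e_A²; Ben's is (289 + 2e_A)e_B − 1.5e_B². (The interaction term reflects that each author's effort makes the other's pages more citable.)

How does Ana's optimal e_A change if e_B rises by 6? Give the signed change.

3

Expanding Ana's payoff: 253e_A + 2e_Be_A − 2e_A².
∂π/∂e_A = 253 + 2e_B − 4e_A = 0, so e_A = 63.25 + 0.5e_B.
The reaction-function slope is 0.5, so a 6-unit rise in e_B moves e_A by 0.5 × 6 = 3. Ana's best response rises — the actions are strategic complements.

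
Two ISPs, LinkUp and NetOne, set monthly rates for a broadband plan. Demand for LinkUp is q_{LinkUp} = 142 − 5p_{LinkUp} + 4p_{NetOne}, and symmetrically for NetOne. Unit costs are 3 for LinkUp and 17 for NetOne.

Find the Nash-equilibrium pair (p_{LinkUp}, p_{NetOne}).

29.5, 34.5

LinkUp's profit: π = (p_{LinkUp} − 3)(142 − 5p_{LinkUp} + 4p_{NetOne}).
∂π/∂p_{LinkUp} = 157 − 10p_{LinkUp} + 4p_{NetOne} = 0 ⇒ p_{LinkUp} = 15.7 + 0.4p_{NetOne}.
Similarly p_{NetOne} = 22.7 + 0.4p_{LinkUp}.
Substituting the second reaction function into the first: p_{LinkUp} = 15.7 + 0.4(22.7 + 0.4p_{LinkUp}), which gives 0.84p_{LinkUp} = 24.78 ⇒ p_{LinkUp} = 29.5.
Then p_{NetOne} = 22.7 + 0.4·29.5 = 34.5.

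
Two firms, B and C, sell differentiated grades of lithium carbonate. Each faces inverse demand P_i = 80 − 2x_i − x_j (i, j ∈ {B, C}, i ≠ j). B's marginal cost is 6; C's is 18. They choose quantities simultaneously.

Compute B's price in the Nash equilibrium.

37.2

Firm B's profit: π = x_B(80 − 2x_B − x_C) − 6x_B.
∂π/∂x_B = 74 − 4x_B − x_C = 0 ⇒ x_B = 18.5 − 0.25x_C.
Similarly x_C = 15.5 − 0.25x_B.
Solving the two reaction functions simultaneously: (1 − (−0.25)(−0.25))x_B = 18.5 − 0.25·15.5, so 0.9375x_B = 14.625 and x_B = 15.6.
Then x_C = 15.5 − 0.25·15.6 = 11.6.
P_B = 80 − 2·15.6 − 11.6 = 37.2.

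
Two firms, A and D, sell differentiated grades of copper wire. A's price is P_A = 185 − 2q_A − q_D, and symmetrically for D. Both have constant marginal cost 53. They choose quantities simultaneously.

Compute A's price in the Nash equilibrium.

Firm A's profit: π = q_A(185 − 2q_A − q_D) − 53q_A.
∂π/∂q_A = 132 − 4q_A − q_D = 0 ⇒ q_A = 33 − 0.25q_D.
By symmetry q_D = q_A; substituting into the reaction function, 1.25q_A = 33 and q_A = 26.4.
P_A = 185 − 2·26.4 − 26.4 = 105.8.

105.8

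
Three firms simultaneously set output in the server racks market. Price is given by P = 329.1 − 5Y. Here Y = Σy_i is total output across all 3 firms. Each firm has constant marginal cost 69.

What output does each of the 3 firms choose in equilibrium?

A representative firm's profit is π_i = y_i(329.1 − 5Y) − 69y_i, with Y = y_i + Σ_{j≠i} y_j.
First-order condition: 260.1 − 10y_i − 5Σ_{j≠i} y_j = 0.
With identical firms, set every y_j = y: then 260.1 − 10y − 10y = 0, i.e. y = 260.1/20 = 13.005.

13.005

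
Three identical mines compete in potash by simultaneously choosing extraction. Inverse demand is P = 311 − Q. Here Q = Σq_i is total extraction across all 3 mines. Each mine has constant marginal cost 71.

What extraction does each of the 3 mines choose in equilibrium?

A representative mine's profit is π_i = q_i(311 − Q) − 71q_i, with Q = q_i + Σ_{j≠i} q_j.
First-order condition: 240 − 2q_i − Σ_{j≠i} q_j = 0.
With identical mines, set every q_j = q: then 240 − 2q − 2q = 0, i.e. q = 240/4 = 60.

60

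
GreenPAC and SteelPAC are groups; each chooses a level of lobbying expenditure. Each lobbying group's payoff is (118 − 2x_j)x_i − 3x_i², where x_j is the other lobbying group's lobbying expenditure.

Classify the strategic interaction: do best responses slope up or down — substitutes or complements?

strategic substitutes

GreenPAC's payoff is (118 − 2x_S)x_G − 3x_G².
∂π/∂x_G = 118 − 2x_S − 6x_G = 0, so x_G = 59/3 − (1/3)x_S.
The best-response slope dx_G/dx_S = −1/3 < 0: the reaction function is downward-sloping, so the choices are strategic substitutes.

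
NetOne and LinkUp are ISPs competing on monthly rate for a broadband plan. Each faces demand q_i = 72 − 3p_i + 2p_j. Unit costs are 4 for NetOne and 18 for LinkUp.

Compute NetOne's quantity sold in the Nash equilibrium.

58.875

NetOne's profit: π = (p_{NetOne} − 4)(72 − 3p_{NetOne} + 2p_{LinkUp}).
∂π/∂p_{NetOne} = 84 − 6p_{NetOne} + 2p_{LinkUp} = 0 ⇒ p_{NetOne} = 14 + (1/3)p_{LinkUp}.
Similarly p_{LinkUp} = 21 + (1/3)p_{NetOne}.
Substituting the second reaction function into the first: p_{NetOne} = 14 + (1/3)(21 + (1/3)p_{NetOne}), which gives (8/9)p_{NetOne} = 21 ⇒ p_{NetOne} = 23.625.
Then p_{LinkUp} = 21 + (1/3)·23.625 = 28.875.
q_{NetOne} = 72 − 3·23.625 + 2·28.875 = 58.875.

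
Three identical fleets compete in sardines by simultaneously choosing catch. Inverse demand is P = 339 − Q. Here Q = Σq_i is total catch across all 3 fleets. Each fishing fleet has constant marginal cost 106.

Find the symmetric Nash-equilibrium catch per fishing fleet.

58.25

A representative fishing fleet's profit is π_i = q_i(339 − Q) − 106q_i, with Q = q_i + Σ_{j≠i} q_j.
First-order condition: 233 − 2q_i − Σ_{j≠i} q_j = 0.
In a symmetric equilibrium every fishing fleet chooses the same q, so Σ_{j≠i} q_j = 2q. The condition becomes 233 − 4q = 0, giving q = 233/4 = 58.25.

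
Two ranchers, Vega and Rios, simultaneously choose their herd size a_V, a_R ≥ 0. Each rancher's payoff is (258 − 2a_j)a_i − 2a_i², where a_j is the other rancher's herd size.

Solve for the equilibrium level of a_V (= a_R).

43

Vega's payoff is (258 − 2a_R)a_V − 2a_V².
∂π/∂a_V = 258 − 2a_R − 4a_V = 0, so a_V = 64.5 − 0.5a_R.
By symmetry a_R = a_V; substituting into the reaction function, 1.5a_V = 64.5 and a_V = 43.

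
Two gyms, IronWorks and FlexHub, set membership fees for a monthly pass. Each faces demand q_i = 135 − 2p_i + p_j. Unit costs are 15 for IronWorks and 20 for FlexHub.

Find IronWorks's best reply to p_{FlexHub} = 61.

56.5

IronWorks's profit: π = (p_{IronWorks} − 15)(135 − 2p_{IronWorks} + p_{FlexHub}).
∂π/∂p_{IronWorks} = 165 − 4p_{IronWorks} + p_{FlexHub} = 0 ⇒ p_{IronWorks} = 41.25 + 0.25p_{FlexHub}.
At p_{FlexHub} = 61: p_{IronWorks} = 41.25 + 0.25·61 = 56.5.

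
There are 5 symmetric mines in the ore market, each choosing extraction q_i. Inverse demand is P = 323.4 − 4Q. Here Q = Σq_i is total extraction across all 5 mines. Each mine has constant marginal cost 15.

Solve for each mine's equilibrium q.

12.85

A representative mine's profit is π_i = q_i(323.4 − 4Q) − 15q_i, with Q = q_i + Σ_{j≠i} q_j.
First-order condition: 308.4 − 8q_i − 4Σ_{j≠i} q_j = 0.
In a symmetric equilibrium every mine chooses the same q, so Σ_{j≠i} q_j = 4q. The condition becomes 308.4 − 24q = 0, giving q = 308.4/24 = 12.85.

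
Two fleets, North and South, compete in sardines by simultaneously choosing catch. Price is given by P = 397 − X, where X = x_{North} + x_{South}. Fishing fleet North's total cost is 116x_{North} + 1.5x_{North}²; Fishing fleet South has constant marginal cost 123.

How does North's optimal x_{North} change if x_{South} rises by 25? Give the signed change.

-5

Fishing fleet North's profit: π = x_{North}(397 − (x_{North} + x_{South})) − 116x_{North} − 1.5x_{North}².
∂π/∂x_{North} = 281 − 5x_{North} − x_{South} = 0, so x_{North} = 56.2 − 0.2x_{South}.
The reaction-function slope is −0.2, so a 25-unit rise in x_{South} moves x_{North} by −0.2 × 25 = −5. North's best response falls — the actions are strategic substitutes.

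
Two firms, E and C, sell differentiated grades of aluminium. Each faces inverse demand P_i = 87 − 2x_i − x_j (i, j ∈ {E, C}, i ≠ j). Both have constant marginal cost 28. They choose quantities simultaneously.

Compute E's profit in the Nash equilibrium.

278.48

Firm E's profit: π = x_E(87 − 2x_E − x_C) − 28x_E.
∂π/∂x_E = 59 − 4x_E − x_C = 0 ⇒ x_E = 14.75 − 0.25x_C.
By symmetry x_C = x_E; substituting into the reaction function, 1.25x_E = 14.75 and x_E = 11.8.
P_E = 87 − 2·11.8 − 11.8 = 51.6.
Profit = (51.6 − 28)·11.8 = 278.48.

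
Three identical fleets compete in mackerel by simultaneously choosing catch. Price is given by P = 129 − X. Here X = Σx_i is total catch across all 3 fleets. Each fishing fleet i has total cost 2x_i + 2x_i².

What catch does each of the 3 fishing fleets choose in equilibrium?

15.875

A representative fishing fleet's profit is π_i = x_i(129 − X) − 2x_i − 2x_i², with X = x_i + Σ_{j≠i} x_j.
First-order condition: 127 − 6x_i − Σ_{j≠i} x_j = 0.
Imposing symmetry (x_j = x for all j) turns Σ_{j≠i} x_j into 2x, so 127 = 8x and x = 15.875.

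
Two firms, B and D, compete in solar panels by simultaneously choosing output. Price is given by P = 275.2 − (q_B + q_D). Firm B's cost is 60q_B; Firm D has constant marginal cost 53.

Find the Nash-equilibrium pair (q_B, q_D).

Firm B's profit: π = q_B(275.2 − (q_B + q_D)) − 60q_B.
∂π/∂q_B = 215.2 − 2q_B − q_D = 0, so q_B = 107.6 − 0.5q_D.
By the same steps for D: q_D = 111.1 − 0.5q_B.
Solving the two reaction functions simultaneously: (1 − (−0.5)(−0.5))q_B = 107.6 − 0.5·111.1, so 0.75q_B = 52.05 and q_B = 69.4.
Then q_D = 111.1 − 0.5·69.4 = 76.4.

69.4, 76.4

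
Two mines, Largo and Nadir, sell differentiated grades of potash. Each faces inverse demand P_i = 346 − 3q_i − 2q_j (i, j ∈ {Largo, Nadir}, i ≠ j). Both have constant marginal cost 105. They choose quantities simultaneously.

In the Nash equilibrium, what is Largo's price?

Mine Largo's profit: π = q_{Largo}(346 − 3q_{Largo} − 2q_{Nadir}) − 105q_{Largo}.
∂π/∂q_{Largo} = 241 − 6q_{Largo} − 2q_{Nadir} = 0 ⇒ q_{Largo} = 241/6 − (1/3)q_{Nadir}.
By symmetry q_{Nadir} = q_{Largo}; substituting into the reaction function, (4/3)q_{Largo} = 241/6 and q_{Largo} = 30.125.
P_{Largo} = 346 − 3·30.125 − 2·30.125 = 195.375.

195.375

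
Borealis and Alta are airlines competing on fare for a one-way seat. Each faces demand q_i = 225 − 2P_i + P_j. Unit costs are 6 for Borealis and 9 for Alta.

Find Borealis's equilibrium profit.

10775.12

Borealis's profit: π = (P_{Borealis} − 6)(225 − 2P_{Borealis} + P_{Alta}).
∂π/∂P_{Borealis} = 237 − 4P_{Borealis} + P_{Alta} = 0 ⇒ P_{Borealis} = 59.25 + 0.25P_{Alta}.
Similarly P_{Alta} = 60.75 + 0.25P_{Borealis}.
Plugging P_{Alta} into Borealis's best response: P_{Borealis} = 59.25 + 0.25(60.75 + 0.25P_{Borealis}) ⇒ 0.9375P_{Borealis} = 74.4375, so P_{Borealis} = 79.4.
Then P_{Alta} = 60.75 + 0.25·79.4 = 80.6.
q_{Borealis} = 225 − 2·79.4 + 80.6 = 146.8.
Profit = (79.4 − 6)·146.8 = 10775.12.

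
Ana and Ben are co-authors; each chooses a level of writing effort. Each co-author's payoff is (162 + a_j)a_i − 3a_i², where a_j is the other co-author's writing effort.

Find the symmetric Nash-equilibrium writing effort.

Ana's payoff is (162 + a_B)a_A − 3a_A².
∂π/∂a_A = 162 + a_B − 6a_A = 0, so a_A = 27 + (1/6)a_B.
The game is symmetric, so in equilibrium a_B = a_A: the reaction function gives (5/6)a_A = 27, hence a_A = 32.4.

32.4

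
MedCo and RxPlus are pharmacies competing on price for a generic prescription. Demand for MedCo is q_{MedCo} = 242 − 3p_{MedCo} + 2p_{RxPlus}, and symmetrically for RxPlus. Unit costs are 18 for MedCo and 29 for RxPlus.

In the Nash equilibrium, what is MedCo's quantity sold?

MedCo's profit: π = (p_{MedCo} − 18)(242 − 3p_{MedCo} + 2p_{RxPlus}).
∂π/∂p_{MedCo} = 296 − 6p_{MedCo} + 2p_{RxPlus} = 0 ⇒ p_{MedCo} = 148/3 + (1/3)p_{RxPlus}.
Similarly p_{RxPlus} = 329/6 + (1/3)p_{MedCo}.
Solving the two reaction functions simultaneously: (1 − (1/3)(1/3))p_{MedCo} = 148/3 + (1/3)·(329/6), so (8/9)p_{MedCo} = 1217/18 and p_{MedCo} = 76.0625.
Then p_{RxPlus} = 329/6 + (1/3)·76.0625 = 80.1875.
q_{MedCo} = 242 − 3·76.0625 + 2·80.1875 = 174.1875.

174.1875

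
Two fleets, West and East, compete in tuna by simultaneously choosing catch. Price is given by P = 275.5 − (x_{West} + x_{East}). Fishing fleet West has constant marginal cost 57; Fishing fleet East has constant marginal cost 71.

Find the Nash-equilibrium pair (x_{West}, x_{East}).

Fishing fleet West's profit: π = x_{West}(275.5 − (x_{West} + x_{East})) − 57x_{West}.
∂π/∂x_{West} = 218.5 − 2x_{West} − x_{East} = 0, so x_{West} = 109.25 − 0.5x_{East}.
By the same steps for East: x_{East} = 102.25 − 0.5x_{West}.
Plugging x_{East} into West's best response: x_{West} = 109.25 − 0.5(102.25 − 0.5x_{West}) ⇒ 0.75x_{West} = 58.125, so x_{West} = 77.5.
Then x_{East} = 102.25 − 0.5·77.5 = 63.5.

77.5, 63.5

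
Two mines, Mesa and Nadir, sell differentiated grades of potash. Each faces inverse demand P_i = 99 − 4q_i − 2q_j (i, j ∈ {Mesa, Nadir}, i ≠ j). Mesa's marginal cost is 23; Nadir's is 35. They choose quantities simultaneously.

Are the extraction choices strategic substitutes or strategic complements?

Mine Mesa's profit: π = q_{Mesa}(99 − 4q_{Mesa} − 2q_{Nadir}) − 23q_{Mesa}.
∂π/∂q_{Mesa} = 76 − 8q_{Mesa} − 2q_{Nadir} = 0 ⇒ q_{Mesa} = 9.5 − 0.25q_{Nadir}.
The best-response slope dq_{Mesa}/dq_{Nadir} = −0.25 < 0: the reaction function is downward-sloping, so the choices are strategic substitutes.

strategic substitutes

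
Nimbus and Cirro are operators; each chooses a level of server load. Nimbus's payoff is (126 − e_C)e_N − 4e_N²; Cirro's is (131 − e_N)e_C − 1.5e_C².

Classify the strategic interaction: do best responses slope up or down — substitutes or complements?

strategic substitutes

Expanding Nimbus's payoff: 126e_N − e_Ce_N − 4e_N².
∂π/∂e_N = 126 − e_C − 8e_N = 0, so e_N = 15.75 − 0.125e_C.
The best-response slope de_N/de_C = −0.125 < 0: the reaction function is downward-sloping, so the choices are strategic substitutes.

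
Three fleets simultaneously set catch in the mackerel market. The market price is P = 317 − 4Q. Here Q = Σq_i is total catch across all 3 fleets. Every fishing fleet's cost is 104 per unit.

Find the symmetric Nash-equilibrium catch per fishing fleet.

A representative fishing fleet's profit is π_i = q_i(317 − 4Q) − 104q_i, with Q = q_i + Σ_{j≠i} q_j.
First-order condition: 213 − 8q_i − 4Σ_{j≠i} q_j = 0.
With identical fishing fleets, set every q_j = q: then 213 − 8q − 8q = 0, i.e. q = 213/16 = 13.3125.

13.3125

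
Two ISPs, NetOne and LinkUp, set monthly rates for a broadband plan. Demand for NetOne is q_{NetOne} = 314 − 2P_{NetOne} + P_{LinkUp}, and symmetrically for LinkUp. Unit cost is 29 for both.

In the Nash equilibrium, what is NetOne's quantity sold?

NetOne's profit: π = (P_{NetOne} − 29)(314 − 2P_{NetOne} + P_{LinkUp}).
∂π/∂P_{NetOne} = 372 − 4P_{NetOne} + P_{LinkUp} = 0 ⇒ P_{NetOne} = 93 + 0.25P_{LinkUp}.
Setting P_{NetOne} = P_{LinkUp} in the reaction function: P_{NetOne} = 93 + 0.25P_{NetOne}, so P_{NetOne} = 93 / 0.75 = 124.
q_{NetOne} = 314 − 2·124 + 124 = 190.

190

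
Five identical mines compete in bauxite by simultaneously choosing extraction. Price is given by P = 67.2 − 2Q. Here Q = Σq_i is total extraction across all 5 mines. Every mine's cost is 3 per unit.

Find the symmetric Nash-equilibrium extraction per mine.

A representative mine's profit is π_i = q_i(67.2 − 2Q) − 3q_i, with Q = q_i + Σ_{j≠i} q_j.
First-order condition: 64.2 − 4q_i − 2Σ_{j≠i} q_j = 0.
With identical mines, set every q_j = q: then 64.2 − 4q − 8q = 0, i.e. q = 64.2/12 = 5.35.

5.35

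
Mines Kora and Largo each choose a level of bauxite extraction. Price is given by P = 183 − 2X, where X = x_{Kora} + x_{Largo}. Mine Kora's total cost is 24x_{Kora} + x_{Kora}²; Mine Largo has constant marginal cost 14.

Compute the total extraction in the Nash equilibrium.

Mine Kora's profit: π = x_{Kora}(183 − 2(x_{Kora} + x_{Largo})) − 24x_{Kora} − x_{Kora}².
∂π/∂x_{Kora} = 159 − 6x_{Kora} − 2x_{Largo} = 0, so x_{Kora} = 26.5 − (1/3)x_{Largo}.
For Largo: ∂π/∂x_{Largo} = 169 − 4x_{Largo} − 2x_{Kora} = 0 ⇒ x_{Largo} = 42.25 − 0.5x_{Kora}.
Solving the two reaction functions simultaneously: (1 − (−1/3)(−0.5))x_{Kora} = 26.5 − (1/3)·42.25, so (5/6)x_{Kora} = 149/12 and x_{Kora} = 14.9.
Then x_{Largo} = 42.25 − 0.5·14.9 = 34.8.
Total extraction: 14.9 + 34.8 = 49.7.

49.7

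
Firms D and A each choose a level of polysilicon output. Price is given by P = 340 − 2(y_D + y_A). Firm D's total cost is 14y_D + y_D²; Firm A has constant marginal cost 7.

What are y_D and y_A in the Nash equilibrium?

31.9, 67.3

Firm D's profit: π = y_D(340 − 2(y_D + y_A)) − 14y_D − y_D².
∂π/∂y_D = 326 − 6y_D − 2y_A = 0, so y_D = 163/3 − (1/3)y_A.
For A: ∂π/∂y_A = 333 − 4y_A − 2y_D = 0 ⇒ y_A = 83.25 − 0.5y_D.
Substituting the second reaction function into the first: y_D = 163/3 − (1/3)(83.25 − 0.5y_D), which gives (5/6)y_D = 319/12 ⇒ y_D = 31.9.
Then y_A = 83.25 − 0.5·31.9 = 67.3.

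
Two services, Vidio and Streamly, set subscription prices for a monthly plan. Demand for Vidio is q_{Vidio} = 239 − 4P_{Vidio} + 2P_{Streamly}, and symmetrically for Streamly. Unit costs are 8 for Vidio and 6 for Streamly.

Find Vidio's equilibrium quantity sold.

147.6

Vidio's profit: π = (P_{Vidio} − 8)(239 − 4P_{Vidio} + 2P_{Streamly}).
∂π/∂P_{Vidio} = 271 − 8P_{Vidio} + 2P_{Streamly} = 0 ⇒ P_{Vidio} = 33.875 + 0.25P_{Streamly}.
Similarly P_{Streamly} = 32.875 + 0.25P_{Vidio}.
Substituting the second reaction function into the first: P_{Vidio} = 33.875 + 0.25(32.875 + 0.25P_{Vidio}), which gives 0.9375P_{Vidio} = 1347/32 ⇒ P_{Vidio} = 44.9.
Then P_{Streamly} = 32.875 + 0.25·44.9 = 44.1.
q_{Vidio} = 239 − 4·44.9 + 2·44.1 = 147.6.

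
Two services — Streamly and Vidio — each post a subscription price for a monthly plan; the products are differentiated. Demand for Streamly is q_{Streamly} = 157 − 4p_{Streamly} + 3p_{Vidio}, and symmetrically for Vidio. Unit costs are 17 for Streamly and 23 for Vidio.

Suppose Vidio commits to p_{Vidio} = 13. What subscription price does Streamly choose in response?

33

Streamly's profit: π = (p_{Streamly} − 17)(157 − 4p_{Streamly} + 3p_{Vidio}).
∂π/∂p_{Streamly} = 225 − 8p_{Streamly} + 3p_{Vidio} = 0 ⇒ p_{Streamly} = 28.125 + 0.375p_{Vidio}.
At p_{Vidio} = 13: p_{Streamly} = 28.125 + 0.375·13 = 33.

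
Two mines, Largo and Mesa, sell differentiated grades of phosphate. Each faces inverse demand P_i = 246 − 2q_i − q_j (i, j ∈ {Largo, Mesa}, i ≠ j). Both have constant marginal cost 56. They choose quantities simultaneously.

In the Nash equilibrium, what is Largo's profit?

2888

Mine Largo's profit: π = q_{Largo}(246 − 2q_{Largo} − q_{Mesa}) − 56q_{Largo}.
∂π/∂q_{Largo} = 190 − 4q_{Largo} − q_{Mesa} = 0 ⇒ q_{Largo} = 47.5 − 0.25q_{Mesa}.
Setting q_{Largo} = q_{Mesa} in the reaction function: q_{Largo} = 47.5 − 0.25q_{Largo}, so q_{Largo} = 47.5 / 1.25 = 38.
P_{Largo} = 246 − 2·38 − 38 = 132.
Profit = (132 − 56)·38 = 2888.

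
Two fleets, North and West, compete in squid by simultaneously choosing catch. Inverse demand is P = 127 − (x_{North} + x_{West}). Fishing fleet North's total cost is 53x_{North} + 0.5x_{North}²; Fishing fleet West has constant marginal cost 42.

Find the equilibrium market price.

Fishing fleet North's profit: π = x_{North}(127 − (x_{North} + x_{West})) − 53x_{North} − 0.5x_{North}².
∂π/∂x_{North} = 74 − 3x_{North} − x_{West} = 0, so x_{North} = 74/3 − (1/3)x_{West}.
For West: ∂π/∂x_{West} = 85 − 2x_{West} − x_{North} = 0 ⇒ x_{West} = 42.5 − 0.5x_{North}.
Plugging x_{West} into North's best response: x_{North} = 74/3 − (1/3)(42.5 − 0.5x_{North}) ⇒ (5/6)x_{North} = 10.5, so x_{North} = 12.6.
Then x_{West} = 42.5 − 0.5·12.6 = 36.2.
Equilibrium price: P = 127 − 48.8 = 78.2.

78.2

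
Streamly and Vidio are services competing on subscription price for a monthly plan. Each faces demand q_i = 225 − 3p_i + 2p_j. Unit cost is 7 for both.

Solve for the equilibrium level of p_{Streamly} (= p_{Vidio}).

Streamly's profit: π = (p_{Streamly} − 7)(225 − 3p_{Streamly} + 2p_{Vidio}).
∂π/∂p_{Streamly} = 246 − 6p_{Streamly} + 2p_{Vidio} = 0 ⇒ p_{Streamly} = 41 + (1/3)p_{Vidio}.
By symmetry p_{Vidio} = p_{Streamly}; substituting into the reaction function, (2/3)p_{Streamly} = 41 and p_{Streamly} = 61.5.

61.5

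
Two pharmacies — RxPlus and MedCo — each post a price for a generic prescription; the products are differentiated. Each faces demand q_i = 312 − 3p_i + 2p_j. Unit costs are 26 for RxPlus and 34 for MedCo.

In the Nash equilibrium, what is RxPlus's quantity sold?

RxPlus's profit: π = (p_{RxPlus} − 26)(312 − 3p_{RxPlus} + 2p_{MedCo}).
∂π/∂p_{RxPlus} = 390 − 6p_{RxPlus} + 2p_{MedCo} = 0 ⇒ p_{RxPlus} = 65 + (1/3)p_{MedCo}.
Similarly p_{MedCo} = 69 + (1/3)p_{RxPlus}.
Plugging p_{MedCo} into RxPlus's best response: p_{RxPlus} = 65 + (1/3)(69 + (1/3)p_{RxPlus}) ⇒ (8/9)p_{RxPlus} = 88, so p_{RxPlus} = 99.
Then p_{MedCo} = 69 + (1/3)·99 = 102.
q_{RxPlus} = 312 − 3·99 + 2·102 = 219.

219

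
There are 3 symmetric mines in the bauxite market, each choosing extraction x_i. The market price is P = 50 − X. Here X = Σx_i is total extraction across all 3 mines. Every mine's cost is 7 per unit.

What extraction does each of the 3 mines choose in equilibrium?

A representative mine's profit is π_i = x_i(50 − X) − 7x_i, with X = x_i + Σ_{j≠i} x_j.
First-order condition: 43 − 2x_i − Σ_{j≠i} x_j = 0.
In a symmetric equilibrium every mine chooses the same x, so Σ_{j≠i} x_j = 2x. The condition becomes 43 − 4x = 0, giving x = 43/4 = 10.75.

10.75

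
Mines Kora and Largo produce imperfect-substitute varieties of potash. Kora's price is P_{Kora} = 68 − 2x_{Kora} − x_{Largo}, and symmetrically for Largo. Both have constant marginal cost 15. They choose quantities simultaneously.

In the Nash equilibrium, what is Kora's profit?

224.72

Mine Kora's profit: π = x_{Kora}(68 − 2x_{Kora} − x_{Largo}) − 15x_{Kora}.
∂π/∂x_{Kora} = 53 − 4x_{Kora} − x_{Largo} = 0 ⇒ x_{Kora} = 13.25 − 0.25x_{Largo}.
The game is symmetric, so in equilibrium x_{Largo} = x_{Kora}: the reaction function gives 1.25x_{Kora} = 13.25, hence x_{Kora} = 10.6.
P_{Kora} = 68 − 2·10.6 − 10.6 = 36.2.
Profit = (36.2 − 15)·10.6 = 224.72.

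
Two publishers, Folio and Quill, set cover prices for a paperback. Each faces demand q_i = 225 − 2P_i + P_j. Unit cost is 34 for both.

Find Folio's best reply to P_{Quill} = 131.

Folio's profit: π = (P_{Folio} − 34)(225 − 2P_{Folio} + P_{Quill}).
∂π/∂P_{Folio} = 293 − 4P_{Folio} + P_{Quill} = 0 ⇒ P_{Folio} = 73.25 + 0.25P_{Quill}.
At P_{Quill} = 131: P_{Folio} = 73.25 + 0.25·131 = 106.

106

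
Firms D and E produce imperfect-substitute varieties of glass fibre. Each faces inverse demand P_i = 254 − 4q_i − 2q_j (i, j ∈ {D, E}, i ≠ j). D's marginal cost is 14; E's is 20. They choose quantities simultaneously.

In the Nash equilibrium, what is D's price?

110.8

Firm D's profit: π = q_D(254 − 4q_D − 2q_E) − 14q_D.
∂π/∂q_D = 240 − 8q_D − 2q_E = 0 ⇒ q_D = 30 − 0.25q_E.
Similarly q_E = 29.25 − 0.25q_D.
Substituting the second reaction function into the first: q_D = 30 − 0.25(29.25 − 0.25q_D), which gives 0.9375q_D = 22.6875 ⇒ q_D = 24.2.
Then q_E = 29.25 − 0.25·24.2 = 23.2.
P_D = 254 − 4·24.2 − 2·23.2 = 110.8.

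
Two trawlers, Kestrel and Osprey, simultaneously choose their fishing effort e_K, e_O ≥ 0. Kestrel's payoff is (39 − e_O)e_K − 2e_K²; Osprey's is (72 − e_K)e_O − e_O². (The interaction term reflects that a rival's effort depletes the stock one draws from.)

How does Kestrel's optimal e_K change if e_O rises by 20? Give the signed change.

Expanding Kestrel's payoff: 39e_K − e_Oe_K − 2e_K².
∂π/∂e_K = 39 − e_O − 4e_K = 0, so e_K = 9.75 − 0.25e_O.
The reaction-function slope is −0.25, so a 20-unit rise in e_O moves e_K by −0.25 × 20 = −5. Kestrel's best response falls — the actions are strategic substitutes.

-5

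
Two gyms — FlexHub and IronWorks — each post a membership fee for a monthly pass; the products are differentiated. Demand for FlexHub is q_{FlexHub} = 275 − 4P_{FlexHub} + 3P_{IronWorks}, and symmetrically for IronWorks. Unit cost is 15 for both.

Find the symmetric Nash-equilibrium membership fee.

FlexHub's profit: π = (P_{FlexHub} − 15)(275 − 4P_{FlexHub} + 3P_{IronWorks}).
∂π/∂P_{FlexHub} = 335 − 8P_{FlexHub} + 3P_{IronWorks} = 0 ⇒ P_{FlexHub} = 41.875 + 0.375P_{IronWorks}.
Setting P_{FlexHub} = P_{IronWorks} in the reaction function: P_{FlexHub} = 41.875 + 0.375P_{FlexHub}, so P_{FlexHub} = 41.875 / 0.625 = 67.

67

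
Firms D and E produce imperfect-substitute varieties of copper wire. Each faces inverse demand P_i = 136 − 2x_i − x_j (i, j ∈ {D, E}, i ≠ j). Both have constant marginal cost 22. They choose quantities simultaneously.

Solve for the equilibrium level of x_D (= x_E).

22.8

Firm D's profit: π = x_D(136 − 2x_D − x_E) − 22x_D.
∂π/∂x_D = 114 − 4x_D − x_E = 0 ⇒ x_D = 28.5 − 0.25x_E.
By symmetry x_E = x_D; substituting into the reaction function, 1.25x_D = 28.5 and x_D = 22.8.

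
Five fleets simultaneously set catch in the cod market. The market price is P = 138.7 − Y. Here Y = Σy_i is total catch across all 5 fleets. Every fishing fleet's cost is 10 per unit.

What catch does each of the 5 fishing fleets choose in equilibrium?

A representative fishing fleet's profit is π_i = y_i(138.7 − Y) − 10y_i, with Y = y_i + Σ_{j≠i} y_j.
First-order condition: 128.7 − 2y_i − Σ_{j≠i} y_j = 0.
Imposing symmetry (y_j = y for all j) turns Σ_{j≠i} y_j into 4y, so 128.7 = 6y and y = 21.45.

21.45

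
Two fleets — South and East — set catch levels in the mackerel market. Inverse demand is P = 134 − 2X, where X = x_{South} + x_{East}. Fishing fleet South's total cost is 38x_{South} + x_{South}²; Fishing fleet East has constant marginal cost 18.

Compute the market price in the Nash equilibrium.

Fishing fleet South's profit: π = x_{South}(134 − 2(x_{South} + x_{East})) − 38x_{South} − x_{South}².
∂π/∂x_{South} = 96 − 6x_{South} − 2x_{East} = 0, so x_{South} = 16 − (1/3)x_{East}.
For East: ∂π/∂x_{East} = 116 − 4x_{East} − 2x_{South} = 0 ⇒ x_{East} = 29 − 0.5x_{South}.
Solving the two reaction functions simultaneously: (1 − (−1/3)(−0.5))x_{South} = 16 − (1/3)·29, so (5/6)x_{South} = 19/3 and x_{South} = 7.6.
Then x_{East} = 29 − 0.5·7.6 = 25.2.
Equilibrium price: P = 134 − 2·32.8 = 68.4.

68.4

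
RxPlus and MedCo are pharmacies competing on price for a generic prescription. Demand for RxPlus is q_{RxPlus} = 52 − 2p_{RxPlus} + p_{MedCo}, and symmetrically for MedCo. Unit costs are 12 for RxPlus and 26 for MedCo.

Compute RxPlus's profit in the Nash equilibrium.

RxPlus's profit: π = (p_{RxPlus} − 12)(52 − 2p_{RxPlus} + p_{MedCo}).
∂π/∂p_{RxPlus} = 76 − 4p_{RxPlus} + p_{MedCo} = 0 ⇒ p_{RxPlus} = 19 + 0.25p_{MedCo}.
Similarly p_{MedCo} = 26 + 0.25p_{RxPlus}.
Plugging p_{MedCo} into RxPlus's best response: p_{RxPlus} = 19 + 0.25(26 + 0.25p_{RxPlus}) ⇒ 0.9375p_{RxPlus} = 25.5, so p_{RxPlus} = 27.2.
Then p_{MedCo} = 26 + 0.25·27.2 = 32.8.
q_{RxPlus} = 52 − 2·27.2 + 32.8 = 30.4.
Profit = (27.2 − 12)·30.4 = 462.08.

462.08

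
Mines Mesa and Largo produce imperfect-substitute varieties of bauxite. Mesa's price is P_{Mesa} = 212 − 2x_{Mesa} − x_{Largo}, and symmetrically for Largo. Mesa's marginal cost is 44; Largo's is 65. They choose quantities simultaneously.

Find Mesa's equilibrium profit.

2450

Mine Mesa's profit: π = x_{Mesa}(212 − 2x_{Mesa} − x_{Largo}) − 44x_{Mesa}.
∂π/∂x_{Mesa} = 168 − 4x_{Mesa} − x_{Largo} = 0 ⇒ x_{Mesa} = 42 − 0.25x_{Largo}.
Similarly x_{Largo} = 36.75 − 0.25x_{Mesa}.
Solving the two reaction functions simultaneously: (1 − (−0.25)(−0.25))x_{Mesa} = 42 − 0.25·36.75, so 0.9375x_{Mesa} = 32.8125 and x_{Mesa} = 35.
Then x_{Largo} = 36.75 − 0.25·35 = 28.
P_{Mesa} = 212 − 2·35 − 28 = 114.
Profit = (114 − 44)·35 = 2450.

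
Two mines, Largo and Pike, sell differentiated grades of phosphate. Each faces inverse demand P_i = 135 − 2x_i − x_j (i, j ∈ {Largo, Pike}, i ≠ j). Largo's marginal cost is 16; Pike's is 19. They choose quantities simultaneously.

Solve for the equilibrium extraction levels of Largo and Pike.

24, 23

Mine Largo's profit: π = x_{Largo}(135 − 2x_{Largo} − x_{Pike}) − 16x_{Largo}.
∂π/∂x_{Largo} = 119 − 4x_{Largo} − x_{Pike} = 0 ⇒ x_{Largo} = 29.75 − 0.25x_{Pike}.
Similarly x_{Pike} = 29 − 0.25x_{Largo}.
Substituting the second reaction function into the first: x_{Largo} = 29.75 − 0.25(29 − 0.25x_{Largo}), which gives 0.9375x_{Largo} = 22.5 ⇒ x_{Largo} = 24.
Then x_{Pike} = 29 − 0.25·24 = 23.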